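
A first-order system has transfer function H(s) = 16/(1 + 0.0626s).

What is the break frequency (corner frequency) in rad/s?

Corner frequency = 1/τ = 1/0.0626 = 15.974 rad/s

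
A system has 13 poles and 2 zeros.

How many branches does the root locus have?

Root locus has n branches where n = number of poles = 13.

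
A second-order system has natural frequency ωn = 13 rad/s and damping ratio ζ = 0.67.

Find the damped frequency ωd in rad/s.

ωd = ωn√(1 - ζ²) = 13√(1 - 0.67²) = 9.65 rad/s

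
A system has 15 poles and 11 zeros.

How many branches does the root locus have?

Root locus has n branches where n = number of poles = 15.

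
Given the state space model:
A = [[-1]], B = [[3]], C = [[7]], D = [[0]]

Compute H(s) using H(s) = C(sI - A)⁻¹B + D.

(sI - A)⁻¹ = 1/(s + 1). H(s) = 7 × 3/(s + 1) + 0 = 21/(s + 1).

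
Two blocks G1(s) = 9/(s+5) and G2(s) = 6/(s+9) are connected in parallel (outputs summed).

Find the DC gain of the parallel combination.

Parallel: G_eq = G1 + G2. DC gain = G1(0) + G2(0) = 9/5 + 6/9 = 1.8 + 0.6667 = 2.4667.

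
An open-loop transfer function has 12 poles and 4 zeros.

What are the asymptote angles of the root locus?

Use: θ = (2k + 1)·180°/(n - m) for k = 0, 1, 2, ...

n - m = 12 - 4 = 8. Angles: θk = (2k + 1)·180°/8 = 22.5°, 67.5°, 112.5°, 157.5°, 202.5°, 247.5°, 292.5°, 337.5°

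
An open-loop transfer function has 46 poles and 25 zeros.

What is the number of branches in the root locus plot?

Root locus has n branches where n = number of poles = 46.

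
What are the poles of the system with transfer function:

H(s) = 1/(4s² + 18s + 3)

Discriminant = 18² - 4×4×3 = 324 - 48 = 276 > 0, so two distinct real poles. Using quadratic formula: s = (-18 ± √276)/(2×4) = (-18 ± √276)/8, with √276 ≈ 16.6132. s₁ ≈ -0.1733, s₂ ≈ -4.3267. Poles: s₁ = -0.1733, s₂ = -4.3267.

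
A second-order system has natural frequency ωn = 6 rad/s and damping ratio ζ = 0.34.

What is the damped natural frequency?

ωd = ωn√(1 - ζ²) = 6√(1 - 0.34²) = 5.64 rad/s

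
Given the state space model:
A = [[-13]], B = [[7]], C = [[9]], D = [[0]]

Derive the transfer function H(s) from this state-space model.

(sI - A)⁻¹ = 1/(s + 13). H(s) = 9 × 7/(s + 13) + 0 = 63/(s + 13).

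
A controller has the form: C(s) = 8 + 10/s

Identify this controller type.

This is a Proportional-Integral (PI) controller.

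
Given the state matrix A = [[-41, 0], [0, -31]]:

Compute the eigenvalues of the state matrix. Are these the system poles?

For diagonal matrix, eigenvalues are diagonal entries: λ₁ = -41, λ₂ = -31. Eigenvalues of A = system poles.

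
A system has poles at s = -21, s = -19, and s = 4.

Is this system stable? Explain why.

Pole(s) at s = 4 are not in the left half-plane. System is unstable.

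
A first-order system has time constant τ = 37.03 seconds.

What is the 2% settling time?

For first-order system, 2% settling time ≈ 4τ = 4 × 37.03 = 148.12 s.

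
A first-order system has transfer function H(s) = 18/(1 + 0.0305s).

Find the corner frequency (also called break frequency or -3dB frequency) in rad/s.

Corner frequency = 1/τ = 1/0.0305 = 32.787 rad/s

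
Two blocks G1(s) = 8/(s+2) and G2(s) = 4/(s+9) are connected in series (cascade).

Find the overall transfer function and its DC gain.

Series: multiply transfer functions. G_eq = 8/(s+2) × 4/(s+9) = 32/((s+2)(s+9)). DC gain = 32/(2×9) = 1.7778.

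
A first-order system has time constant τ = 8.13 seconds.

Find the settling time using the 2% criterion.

For first-order system, 2% settling time ≈ 4τ = 4 × 8.13 = 32.52 s.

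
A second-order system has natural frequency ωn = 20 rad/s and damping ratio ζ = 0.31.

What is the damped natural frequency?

ωd = ωn√(1 - ζ²) = 20√(1 - 0.31²) = 19.01 rad/s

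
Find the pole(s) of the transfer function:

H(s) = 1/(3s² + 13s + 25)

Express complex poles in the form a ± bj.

Discriminant = 13² - 4×3×25 = 169 - 300 = -131 < 0, so the poles are a complex conjugate pair s = (-13 ± j√131)/(2×3). Real part = -13/(2×3) = -13/6 ≈ -2.1667; imaginary part = ±√131/(2×3) ≈ 1.9076. Poles: s = -2.1667 ± 1.9076j.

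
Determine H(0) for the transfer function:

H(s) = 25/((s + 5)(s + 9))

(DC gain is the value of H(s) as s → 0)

DC gain = H(0) = 25/(5 × 9) = 25/45 = 0.5556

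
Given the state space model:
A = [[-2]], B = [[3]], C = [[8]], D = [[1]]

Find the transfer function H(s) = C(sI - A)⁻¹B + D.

(sI - A)⁻¹ = 1/(s + 2). H(s) = 8×3/(s + 2) + 1 = (s + 26)/(s + 2).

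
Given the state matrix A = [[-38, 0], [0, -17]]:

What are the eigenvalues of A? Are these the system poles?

For diagonal matrix, eigenvalues are diagonal entries: λ₁ = -38, λ₂ = -17. Eigenvalues of A = system poles.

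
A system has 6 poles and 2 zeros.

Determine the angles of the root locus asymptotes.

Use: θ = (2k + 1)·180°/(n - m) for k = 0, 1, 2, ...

n - m = 6 - 2 = 4. Angles: θk = (2k + 1)·180°/4 = 45°, 135°, 225°, 315°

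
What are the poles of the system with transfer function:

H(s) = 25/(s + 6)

Pole is where denominator = 0: s + 6 = 0, so s = -6.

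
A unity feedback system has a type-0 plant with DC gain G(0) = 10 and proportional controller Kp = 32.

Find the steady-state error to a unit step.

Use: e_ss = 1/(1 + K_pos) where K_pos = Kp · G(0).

K_pos = Kp · G(0) = 32 × 10 = 320. e_ss = 1/(1 + 320) = 0.0031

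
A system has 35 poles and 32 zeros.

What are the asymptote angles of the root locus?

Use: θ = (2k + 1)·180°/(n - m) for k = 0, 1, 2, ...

n - m = 35 - 32 = 3. Angles: θk = (2k + 1)·180°/3 = 60°, 180°, 300°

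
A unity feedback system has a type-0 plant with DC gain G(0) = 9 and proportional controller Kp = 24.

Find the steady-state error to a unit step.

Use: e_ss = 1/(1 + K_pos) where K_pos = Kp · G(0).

K_pos = Kp · G(0) = 24 × 9 = 216. e_ss = 1/(1 + 216) = 0.0046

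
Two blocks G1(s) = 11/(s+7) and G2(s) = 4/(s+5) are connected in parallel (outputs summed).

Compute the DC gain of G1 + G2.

Parallel: G_eq = G1 + G2. DC gain = G1(0) + G2(0) = 11/7 + 4/5 = 1.5714 + 0.8 = 2.3714.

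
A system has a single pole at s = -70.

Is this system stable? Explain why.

Pole at s = -70 is in the left half-plane. Stable.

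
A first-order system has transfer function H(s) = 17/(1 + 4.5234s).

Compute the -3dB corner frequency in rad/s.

Corner frequency = 1/τ = 1/4.5234 = 0.221 rad/s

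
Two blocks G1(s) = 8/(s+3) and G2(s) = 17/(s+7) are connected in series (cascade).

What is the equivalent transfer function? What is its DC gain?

Series: multiply transfer functions. G_eq = 8/(s+3) × 17/(s+7) = 136/((s+3)(s+7)). DC gain = 136/(3×7) = 6.4762.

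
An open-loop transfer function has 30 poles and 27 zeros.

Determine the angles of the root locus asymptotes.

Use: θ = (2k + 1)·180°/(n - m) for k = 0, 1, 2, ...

n - m = 30 - 27 = 3. Angles: θk = (2k + 1)·180°/3 = 60°, 180°, 300°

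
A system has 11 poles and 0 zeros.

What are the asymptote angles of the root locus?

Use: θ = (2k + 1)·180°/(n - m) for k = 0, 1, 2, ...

n - m = 11 - 0 = 11. Angles: θk = (2k + 1)·180°/11 = 16.36°, 49.09°, 81.82°, 114.55°, 147.27°, 180°, 212.73°, 245.45°, 278.18°, 310.91°, 343.64°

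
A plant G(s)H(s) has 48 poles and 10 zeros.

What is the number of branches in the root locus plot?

Root locus has n branches where n = number of poles = 48.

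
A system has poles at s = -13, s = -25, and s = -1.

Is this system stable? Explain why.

All poles are in the left half-plane. System is stable.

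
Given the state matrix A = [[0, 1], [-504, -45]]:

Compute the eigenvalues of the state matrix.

det(A - λI) = λ² - (-45)λ + 504 = (λ - (-24))(λ - (-21)). Eigenvalues: -24, -21.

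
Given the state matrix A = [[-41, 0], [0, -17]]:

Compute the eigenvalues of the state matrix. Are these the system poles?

For diagonal matrix, eigenvalues are diagonal entries: λ₁ = -41, λ₂ = -17. Eigenvalues of A = system poles.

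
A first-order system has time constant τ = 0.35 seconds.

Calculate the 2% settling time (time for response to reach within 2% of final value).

For first-order system, 2% settling time ≈ 4τ = 4 × 0.35 = 1.4 s.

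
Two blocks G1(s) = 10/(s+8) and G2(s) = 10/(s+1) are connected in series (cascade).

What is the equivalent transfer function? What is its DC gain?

Series: multiply transfer functions. G_eq = 10/(s+8) × 10/(s+1) = 100/((s+8)(s+1)). DC gain = 100/(8×1) = 12.5.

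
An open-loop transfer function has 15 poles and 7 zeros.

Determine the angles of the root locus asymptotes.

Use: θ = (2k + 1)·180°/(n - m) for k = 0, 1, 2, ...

n - m = 15 - 7 = 8. Angles: θk = (2k + 1)·180°/8 = 22.5°, 67.5°, 112.5°, 157.5°, 202.5°, 247.5°, 292.5°, 337.5°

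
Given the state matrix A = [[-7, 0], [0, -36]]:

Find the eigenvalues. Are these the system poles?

For diagonal matrix, eigenvalues are diagonal entries: λ₁ = -7, λ₂ = -36. Eigenvalues of A = system poles.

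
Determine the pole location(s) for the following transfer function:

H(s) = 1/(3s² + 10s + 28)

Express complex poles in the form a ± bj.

Discriminant = 10² - 4×3×28 = 100 - 336 = -236 < 0, so the poles are a complex conjugate pair s = (-10 ± j√236)/(2×3). Real part = -10/(2×3) = -10/6 ≈ -1.6667; imaginary part = ±√236/(2×3) ≈ 2.5604. Poles: s = -1.6667 ± 2.5604j.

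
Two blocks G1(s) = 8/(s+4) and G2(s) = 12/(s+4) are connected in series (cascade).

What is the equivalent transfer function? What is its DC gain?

Series: multiply transfer functions. G_eq = 8/(s+4) × 12/(s+4) = 96/((s+4)(s+4)). DC gain = 96/(4×4) = 6.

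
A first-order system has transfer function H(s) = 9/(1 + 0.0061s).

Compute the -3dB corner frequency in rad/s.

Corner frequency = 1/τ = 1/0.0061 = 163.934 rad/s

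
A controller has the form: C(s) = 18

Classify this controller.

This is a Proportional (P) controller.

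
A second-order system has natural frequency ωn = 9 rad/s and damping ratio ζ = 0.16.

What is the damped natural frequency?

ωd = ωn√(1 - ζ²) = 9√(1 - 0.16²) = 8.88 rad/s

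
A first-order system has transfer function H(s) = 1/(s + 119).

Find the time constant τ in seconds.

For H(s) = 1/(s + 1/τ), the pole is at -1/τ = -119, so τ = 1/119 = 0.0084 s.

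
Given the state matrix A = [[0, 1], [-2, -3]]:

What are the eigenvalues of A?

det(A - λI) = λ² - (-3)λ + 2 = (λ - (-1))(λ - (-2)). Eigenvalues: -1, -2.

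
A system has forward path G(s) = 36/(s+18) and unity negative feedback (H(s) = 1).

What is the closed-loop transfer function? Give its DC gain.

T(s) = G/(1+GH) = [36/(s+18)] / [1 + 36/(s+18)] = 36/(s+18+36) = 36/(s+54). DC gain = 36/54 = 0.6667.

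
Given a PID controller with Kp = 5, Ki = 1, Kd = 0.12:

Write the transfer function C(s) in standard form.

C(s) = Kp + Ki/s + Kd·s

Substituting values: C(s) = 5 + 1/s + 0.12s = (0.12s² + 5s + 1)/s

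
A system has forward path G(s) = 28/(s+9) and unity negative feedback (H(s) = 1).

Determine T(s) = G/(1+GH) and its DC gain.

T(s) = G/(1+GH) = [28/(s+9)] / [1 + 28/(s+9)] = 28/(s+9+28) = 28/(s+37). DC gain = 28/37 = 0.7568.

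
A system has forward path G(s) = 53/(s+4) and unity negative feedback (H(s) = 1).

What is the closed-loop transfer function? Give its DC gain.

T(s) = G/(1+GH) = [53/(s+4)] / [1 + 53/(s+4)] = 53/(s+4+53) = 53/(s+57). DC gain = 53/57 = 0.9298.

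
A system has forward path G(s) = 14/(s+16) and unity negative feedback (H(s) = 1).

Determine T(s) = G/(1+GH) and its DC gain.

T(s) = G/(1+GH) = [14/(s+16)] / [1 + 14/(s+16)] = 14/(s+16+14) = 14/(s+30). DC gain = 14/30 = 0.4667.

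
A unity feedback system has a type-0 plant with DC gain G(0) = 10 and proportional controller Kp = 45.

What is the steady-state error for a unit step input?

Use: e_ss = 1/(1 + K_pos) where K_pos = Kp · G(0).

K_pos = Kp · G(0) = 45 × 10 = 450. e_ss = 1/(1 + 450) = 0.0022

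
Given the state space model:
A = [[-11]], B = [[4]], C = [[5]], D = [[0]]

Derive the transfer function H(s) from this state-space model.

(sI - A)⁻¹ = 1/(s + 11). H(s) = 5 × 4/(s + 11) + 0 = 20/(s + 11).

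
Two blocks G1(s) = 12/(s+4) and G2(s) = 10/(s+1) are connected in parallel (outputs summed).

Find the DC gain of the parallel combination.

Parallel: G_eq = G1 + G2. DC gain = G1(0) + G2(0) = 12/4 + 10/1 = 3 + 10 = 13.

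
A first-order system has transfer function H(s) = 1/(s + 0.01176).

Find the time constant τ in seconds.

For H(s) = 1/(s + 1/τ), the pole is at -1/τ = -0.01176, so τ = 1/0.01176 = 85.03 s.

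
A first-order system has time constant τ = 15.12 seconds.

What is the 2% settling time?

For first-order system, 2% settling time ≈ 4τ = 4 × 15.12 = 60.48 s.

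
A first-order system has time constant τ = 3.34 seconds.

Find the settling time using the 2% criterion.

For first-order system, 2% settling time ≈ 4τ = 4 × 3.34 = 13.36 s.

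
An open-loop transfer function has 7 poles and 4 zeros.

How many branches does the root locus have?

Root locus has n branches where n = number of poles = 7.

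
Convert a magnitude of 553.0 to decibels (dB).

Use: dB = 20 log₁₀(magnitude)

dB = 20 log₁₀(553.0) = 54.9 dB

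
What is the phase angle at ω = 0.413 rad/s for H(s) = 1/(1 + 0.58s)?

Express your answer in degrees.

Phase = -arctan(ωτ) = -arctan(0.413 × 0.58) = -13.5°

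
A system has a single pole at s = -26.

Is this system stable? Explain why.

Pole at s = -26 is in the left half-plane. Stable.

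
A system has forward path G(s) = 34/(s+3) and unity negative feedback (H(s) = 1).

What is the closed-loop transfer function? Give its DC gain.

T(s) = G/(1+GH) = [34/(s+3)] / [1 + 34/(s+3)] = 34/(s+3+34) = 34/(s+37). DC gain = 34/37 = 0.9189.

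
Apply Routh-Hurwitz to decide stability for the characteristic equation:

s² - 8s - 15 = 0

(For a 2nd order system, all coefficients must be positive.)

Coefficients: 1, -8, -15. b=-8, c=-15 not positive, so system is unstable.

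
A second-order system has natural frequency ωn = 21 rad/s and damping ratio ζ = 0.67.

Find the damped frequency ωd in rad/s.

ωd = ωn√(1 - ζ²) = 21√(1 - 0.67²) = 15.59 rad/s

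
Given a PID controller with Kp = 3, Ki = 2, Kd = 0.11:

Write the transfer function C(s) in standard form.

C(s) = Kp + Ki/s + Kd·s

Substituting values: C(s) = 3 + 2/s + 0.11s = (0.11s² + 3s + 2)/s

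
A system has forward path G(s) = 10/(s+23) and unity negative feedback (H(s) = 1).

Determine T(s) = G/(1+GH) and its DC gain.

T(s) = G/(1+GH) = [10/(s+23)] / [1 + 10/(s+23)] = 10/(s+23+10) = 10/(s+33). DC gain = 10/33 = 0.3030.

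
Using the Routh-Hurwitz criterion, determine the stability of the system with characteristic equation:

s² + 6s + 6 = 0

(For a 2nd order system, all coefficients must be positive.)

Coefficients: 1, 6, 6. All positive, so system is stable.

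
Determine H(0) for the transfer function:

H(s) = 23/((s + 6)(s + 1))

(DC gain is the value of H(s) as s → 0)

DC gain = H(0) = 23/(6 × 1) = 23/6 = 3.8333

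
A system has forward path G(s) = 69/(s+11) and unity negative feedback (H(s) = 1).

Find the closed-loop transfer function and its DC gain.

T(s) = G/(1+GH) = [69/(s+11)] / [1 + 69/(s+11)] = 69/(s+11+69) = 69/(s+80). DC gain = 69/80 = 0.8625.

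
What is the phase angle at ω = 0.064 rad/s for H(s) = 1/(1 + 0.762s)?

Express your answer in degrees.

Phase = -arctan(ωτ) = -arctan(0.064 × 0.762) = -2.8°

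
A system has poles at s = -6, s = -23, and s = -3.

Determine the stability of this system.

All poles are in the left half-plane. System is stable.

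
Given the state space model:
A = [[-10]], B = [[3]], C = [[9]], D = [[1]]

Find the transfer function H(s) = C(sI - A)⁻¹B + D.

(sI - A)⁻¹ = 1/(s + 10). H(s) = 9×3/(s + 10) + 1 = (s + 37)/(s + 10).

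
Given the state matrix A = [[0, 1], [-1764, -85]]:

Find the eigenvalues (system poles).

det(A - λI) = λ² - (-85)λ + 1764 = (λ - (-49))(λ - (-36)). Eigenvalues: -49, -36.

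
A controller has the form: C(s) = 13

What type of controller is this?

This is a Proportional (P) controller.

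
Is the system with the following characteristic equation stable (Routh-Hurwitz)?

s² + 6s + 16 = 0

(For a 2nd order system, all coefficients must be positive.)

Coefficients: 1, 6, 16. All positive, so system is stable.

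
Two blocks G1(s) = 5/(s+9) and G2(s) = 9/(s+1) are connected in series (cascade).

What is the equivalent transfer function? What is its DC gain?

Series: multiply transfer functions. G_eq = 5/(s+9) × 9/(s+1) = 45/((s+9)(s+1)). DC gain = 45/(9×1) = 5.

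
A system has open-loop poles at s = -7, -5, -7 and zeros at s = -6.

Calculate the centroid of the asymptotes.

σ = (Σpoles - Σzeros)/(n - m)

σ = (Σpoles - Σzeros)/(n - m) = (-19 - (-6))/(3 - 1) = -13/2 = -6.5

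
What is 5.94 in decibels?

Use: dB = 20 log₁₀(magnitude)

dB = 20 log₁₀(5.94) = 15.5 dB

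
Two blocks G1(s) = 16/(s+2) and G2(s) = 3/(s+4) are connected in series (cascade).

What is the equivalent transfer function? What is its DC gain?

Series: multiply transfer functions. G_eq = 16/(s+2) × 3/(s+4) = 48/((s+2)(s+4)). DC gain = 48/(2×4) = 6.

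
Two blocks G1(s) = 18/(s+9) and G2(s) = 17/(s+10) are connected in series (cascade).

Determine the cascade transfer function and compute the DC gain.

Series: multiply transfer functions. G_eq = 18/(s+9) × 17/(s+10) = 306/((s+9)(s+10)). DC gain = 306/(9×10) = 3.4.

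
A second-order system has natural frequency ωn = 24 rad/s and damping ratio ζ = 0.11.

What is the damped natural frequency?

ωd = ωn√(1 - ζ²) = 24√(1 - 0.11²) = 23.85 rad/s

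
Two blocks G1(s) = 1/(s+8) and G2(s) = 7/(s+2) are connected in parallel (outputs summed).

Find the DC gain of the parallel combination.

Parallel: G_eq = G1 + G2. DC gain = G1(0) + G2(0) = 1/8 + 7/2 = 0.125 + 3.5 = 3.625.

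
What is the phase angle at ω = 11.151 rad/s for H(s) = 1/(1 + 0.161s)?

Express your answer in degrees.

Phase = -arctan(ωτ) = -arctan(11.151 × 0.161) = -60.9°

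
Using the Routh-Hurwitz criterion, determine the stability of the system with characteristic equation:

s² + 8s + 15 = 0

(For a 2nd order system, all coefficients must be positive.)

Coefficients: 1, 8, 15. All positive, so system is stable.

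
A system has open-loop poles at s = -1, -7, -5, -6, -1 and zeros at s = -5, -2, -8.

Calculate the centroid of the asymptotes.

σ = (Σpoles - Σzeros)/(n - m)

σ = (Σpoles - Σzeros)/(n - m) = (-20 - (-15))/(5 - 3) = -5/2 = -2.5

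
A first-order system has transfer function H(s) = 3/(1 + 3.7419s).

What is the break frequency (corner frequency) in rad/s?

Corner frequency = 1/τ = 1/3.7419 = 0.267 rad/s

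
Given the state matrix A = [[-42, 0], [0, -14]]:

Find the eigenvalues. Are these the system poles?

For diagonal matrix, eigenvalues are diagonal entries: λ₁ = -42, λ₂ = -14. Eigenvalues of A = system poles.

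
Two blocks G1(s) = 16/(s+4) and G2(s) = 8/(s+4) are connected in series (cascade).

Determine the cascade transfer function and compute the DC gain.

Series: multiply transfer functions. G_eq = 16/(s+4) × 8/(s+4) = 128/((s+4)(s+4)). DC gain = 128/(4×4) = 8.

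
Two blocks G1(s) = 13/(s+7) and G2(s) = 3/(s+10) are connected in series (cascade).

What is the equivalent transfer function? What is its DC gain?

Series: multiply transfer functions. G_eq = 13/(s+7) × 3/(s+10) = 39/((s+7)(s+10)). DC gain = 39/(7×10) = 0.5571.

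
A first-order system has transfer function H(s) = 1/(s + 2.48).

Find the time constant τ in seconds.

For H(s) = 1/(s + 1/τ), the pole is at -1/τ = -2.48, so τ = 1/2.48 = 0.4032 s.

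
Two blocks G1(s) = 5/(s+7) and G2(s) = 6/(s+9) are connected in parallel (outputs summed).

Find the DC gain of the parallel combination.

Parallel: G_eq = G1 + G2. DC gain = G1(0) + G2(0) = 5/7 + 6/9 = 0.7143 + 0.6667 = 1.3810.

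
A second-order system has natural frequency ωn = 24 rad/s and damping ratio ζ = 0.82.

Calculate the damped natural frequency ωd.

ωd = ωn√(1 - ζ²) = 24√(1 - 0.82²) = 13.74 rad/s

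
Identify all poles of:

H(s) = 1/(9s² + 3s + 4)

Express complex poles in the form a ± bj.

Discriminant = 3² - 4×9×4 = 9 - 144 = -135 < 0, so the poles are a complex conjugate pair s = (-3 ± j√135)/(2×9). Real part = -3/(2×9) = -3/18 ≈ -0.1667; imaginary part = ±√135/(2×9) ≈ 0.6455. Poles: s = -0.1667 ± 0.6455j.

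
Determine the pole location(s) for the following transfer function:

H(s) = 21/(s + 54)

Pole is where denominator = 0: s + 54 = 0, so s = -54.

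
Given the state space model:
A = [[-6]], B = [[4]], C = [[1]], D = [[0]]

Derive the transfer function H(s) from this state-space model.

(sI - A)⁻¹ = 1/(s + 6). H(s) = 1 × 4/(s + 6) + 0 = 4/(s + 6).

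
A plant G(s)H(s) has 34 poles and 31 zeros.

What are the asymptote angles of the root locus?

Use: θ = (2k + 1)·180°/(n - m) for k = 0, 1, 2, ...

n - m = 34 - 31 = 3. Angles: θk = (2k + 1)·180°/3 = 60°, 180°, 300°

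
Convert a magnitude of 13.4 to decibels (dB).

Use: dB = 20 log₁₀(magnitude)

dB = 20 log₁₀(13.4) = 22.5 dB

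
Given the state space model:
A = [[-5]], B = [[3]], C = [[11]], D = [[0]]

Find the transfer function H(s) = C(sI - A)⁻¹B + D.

(sI - A)⁻¹ = 1/(s + 5). H(s) = 11 × 3/(s + 5) + 0 = 33/(s + 5).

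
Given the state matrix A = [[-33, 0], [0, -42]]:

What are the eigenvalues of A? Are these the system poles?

For diagonal matrix, eigenvalues are diagonal entries: λ₁ = -33, λ₂ = -42. Eigenvalues of A = system poles.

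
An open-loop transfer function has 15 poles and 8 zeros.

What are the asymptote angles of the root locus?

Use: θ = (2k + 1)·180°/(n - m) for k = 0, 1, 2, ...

n - m = 15 - 8 = 7. Angles: θk = (2k + 1)·180°/7 = 25.71°, 77.14°, 128.57°, 180°, 231.43°, 282.86°, 334.29°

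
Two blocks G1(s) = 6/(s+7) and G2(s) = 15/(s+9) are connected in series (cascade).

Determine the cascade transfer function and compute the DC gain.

Series: multiply transfer functions. G_eq = 6/(s+7) × 15/(s+9) = 90/((s+7)(s+9)). DC gain = 90/(7×9) = 1.4286.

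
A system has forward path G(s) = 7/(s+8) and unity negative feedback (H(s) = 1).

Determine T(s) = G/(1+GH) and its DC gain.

T(s) = G/(1+GH) = [7/(s+8)] / [1 + 7/(s+8)] = 7/(s+8+7) = 7/(s+15). DC gain = 7/15 = 0.4667.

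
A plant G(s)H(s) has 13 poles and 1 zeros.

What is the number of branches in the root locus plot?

Root locus has n branches where n = number of poles = 13.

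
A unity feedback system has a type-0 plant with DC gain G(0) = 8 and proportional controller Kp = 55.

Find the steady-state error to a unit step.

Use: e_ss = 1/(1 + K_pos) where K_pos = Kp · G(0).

K_pos = Kp · G(0) = 55 × 8 = 440. e_ss = 1/(1 + 440) = 0.0023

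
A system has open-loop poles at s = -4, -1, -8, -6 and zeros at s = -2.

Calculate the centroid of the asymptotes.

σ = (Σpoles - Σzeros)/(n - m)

σ = (Σpoles - Σzeros)/(n - m) = (-19 - (-2))/(4 - 1) = -17/3 = -5.67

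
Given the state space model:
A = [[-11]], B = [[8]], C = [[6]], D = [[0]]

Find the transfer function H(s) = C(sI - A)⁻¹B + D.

(sI - A)⁻¹ = 1/(s + 11). H(s) = 6 × 8/(s + 11) + 0 = 48/(s + 11).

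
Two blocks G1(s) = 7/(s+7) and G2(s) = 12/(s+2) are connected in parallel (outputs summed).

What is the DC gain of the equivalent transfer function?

Parallel: G_eq = G1 + G2. DC gain = G1(0) + G2(0) = 7/7 + 12/2 = 1 + 6 = 7.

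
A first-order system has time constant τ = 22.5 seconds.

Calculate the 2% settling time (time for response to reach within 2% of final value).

For first-order system, 2% settling time ≈ 4τ = 4 × 22.5 = 90.0 s.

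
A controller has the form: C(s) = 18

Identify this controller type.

This is a Proportional (P) controller.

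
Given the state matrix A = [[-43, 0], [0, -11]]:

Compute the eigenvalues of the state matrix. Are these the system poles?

For diagonal matrix, eigenvalues are diagonal entries: λ₁ = -43, λ₂ = -11. Eigenvalues of A = system poles.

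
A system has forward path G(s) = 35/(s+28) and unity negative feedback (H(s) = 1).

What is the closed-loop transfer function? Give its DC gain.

T(s) = G/(1+GH) = [35/(s+28)] / [1 + 35/(s+28)] = 35/(s+28+35) = 35/(s+63). DC gain = 35/63 = 0.5556.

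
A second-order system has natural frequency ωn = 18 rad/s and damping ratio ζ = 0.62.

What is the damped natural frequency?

ωd = ωn√(1 - ζ²) = 18√(1 - 0.62²) = 14.12 rad/s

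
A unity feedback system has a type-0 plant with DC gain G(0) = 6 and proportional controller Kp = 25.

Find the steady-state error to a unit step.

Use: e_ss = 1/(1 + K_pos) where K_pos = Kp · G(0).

K_pos = Kp · G(0) = 25 × 6 = 150. e_ss = 1/(1 + 150) = 0.0066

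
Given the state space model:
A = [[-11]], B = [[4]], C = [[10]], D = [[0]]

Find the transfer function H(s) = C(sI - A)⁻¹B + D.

(sI - A)⁻¹ = 1/(s + 11). H(s) = 10 × 4/(s + 11) + 0 = 40/(s + 11).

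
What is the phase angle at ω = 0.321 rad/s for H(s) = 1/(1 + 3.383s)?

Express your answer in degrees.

Phase = -arctan(ωτ) = -arctan(0.321 × 3.383) = -47.4°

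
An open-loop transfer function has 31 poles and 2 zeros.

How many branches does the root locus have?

Root locus has n branches where n = number of poles = 31.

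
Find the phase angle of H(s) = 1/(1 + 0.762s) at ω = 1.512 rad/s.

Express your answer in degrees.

Phase = -arctan(ωτ) = -arctan(1.512 × 0.762) = -49.0°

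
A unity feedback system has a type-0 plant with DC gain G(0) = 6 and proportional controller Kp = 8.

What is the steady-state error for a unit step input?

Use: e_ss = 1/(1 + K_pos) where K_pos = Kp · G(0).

K_pos = Kp · G(0) = 8 × 6 = 48. e_ss = 1/(1 + 48) = 0.0204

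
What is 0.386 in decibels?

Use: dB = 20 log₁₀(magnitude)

dB = 20 log₁₀(0.386) = -8.3 dB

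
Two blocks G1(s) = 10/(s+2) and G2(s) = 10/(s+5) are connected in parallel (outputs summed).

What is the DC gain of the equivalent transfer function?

Parallel: G_eq = G1 + G2. DC gain = G1(0) + G2(0) = 10/2 + 10/5 = 5 + 2 = 7.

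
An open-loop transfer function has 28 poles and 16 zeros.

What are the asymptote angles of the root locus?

n - m = 28 - 16 = 12. Angles: θk = (2k + 1)·180°/12 = 15°, 45°, 75°, 105°, 135°, 165°, 195°, 225°, 255°, 285°, 315°, 345°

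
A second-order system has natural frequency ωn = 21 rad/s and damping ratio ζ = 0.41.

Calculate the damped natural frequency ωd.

ωd = ωn√(1 - ζ²) = 21√(1 - 0.41²) = 19.15 rad/s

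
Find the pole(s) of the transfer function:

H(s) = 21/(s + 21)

Pole is where denominator = 0: s + 21 = 0, so s = -21.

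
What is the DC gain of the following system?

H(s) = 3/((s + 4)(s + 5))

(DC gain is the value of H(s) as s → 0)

DC gain = H(0) = 3/(4 × 5) = 3/20 = 0.15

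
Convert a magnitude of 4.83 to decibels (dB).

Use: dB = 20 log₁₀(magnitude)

dB = 20 log₁₀(4.83) = 13.7 dB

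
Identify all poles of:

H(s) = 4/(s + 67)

Pole is where denominator = 0: s + 67 = 0, so s = -67.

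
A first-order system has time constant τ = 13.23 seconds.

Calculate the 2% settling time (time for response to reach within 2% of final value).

For first-order system, 2% settling time ≈ 4τ = 4 × 13.23 = 52.92 s.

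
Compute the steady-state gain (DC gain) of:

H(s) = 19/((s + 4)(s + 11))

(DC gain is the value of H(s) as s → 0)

DC gain = H(0) = 19/(4 × 11) = 19/44 = 0.4318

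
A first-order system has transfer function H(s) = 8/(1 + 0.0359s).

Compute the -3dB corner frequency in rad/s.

Corner frequency = 1/τ = 1/0.0359 = 27.855 rad/s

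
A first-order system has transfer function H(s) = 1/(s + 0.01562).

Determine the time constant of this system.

For H(s) = 1/(s + 1/τ), the pole is at -1/τ = -0.01562, so τ = 1/0.01562 = 64.02 s.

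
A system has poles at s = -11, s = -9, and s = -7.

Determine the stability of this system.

All poles are in the left half-plane. System is stable.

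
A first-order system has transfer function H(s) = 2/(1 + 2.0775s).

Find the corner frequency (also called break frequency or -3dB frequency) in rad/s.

Corner frequency = 1/τ = 1/2.0775 = 0.481 rad/s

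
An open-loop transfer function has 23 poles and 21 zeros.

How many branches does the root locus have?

Root locus has n branches where n = number of poles = 23.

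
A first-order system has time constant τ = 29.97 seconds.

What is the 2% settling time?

For first-order system, 2% settling time ≈ 4τ = 4 × 29.97 = 119.88 s.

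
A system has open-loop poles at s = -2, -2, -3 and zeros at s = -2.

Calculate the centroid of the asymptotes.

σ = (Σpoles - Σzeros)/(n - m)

σ = (Σpoles - Σzeros)/(n - m) = (-7 - (-2))/(3 - 1) = -5/2 = -2.5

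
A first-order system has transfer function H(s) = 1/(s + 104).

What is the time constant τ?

For H(s) = 1/(s + 1/τ), the pole is at -1/τ = -104, so τ = 1/104 = 0.0096 s.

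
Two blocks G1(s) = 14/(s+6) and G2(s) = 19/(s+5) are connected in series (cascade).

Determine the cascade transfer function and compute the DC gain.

Series: multiply transfer functions. G_eq = 14/(s+6) × 19/(s+5) = 266/((s+6)(s+5)). DC gain = 266/(6×5) = 8.8667.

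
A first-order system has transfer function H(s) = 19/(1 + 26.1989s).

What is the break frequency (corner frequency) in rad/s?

Corner frequency = 1/τ = 1/26.1989 = 0.038 rad/s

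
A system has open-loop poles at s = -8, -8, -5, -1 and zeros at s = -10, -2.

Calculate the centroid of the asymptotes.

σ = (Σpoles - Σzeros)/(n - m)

σ = (Σpoles - Σzeros)/(n - m) = (-22 - (-12))/(4 - 2) = -10/2 = -5.0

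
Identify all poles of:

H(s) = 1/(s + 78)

Pole is where denominator = 0: s + 78 = 0, so s = -78.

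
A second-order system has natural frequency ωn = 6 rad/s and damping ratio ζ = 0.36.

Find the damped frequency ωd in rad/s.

ωd = ωn√(1 - ζ²) = 6√(1 - 0.36²) = 5.6 rad/s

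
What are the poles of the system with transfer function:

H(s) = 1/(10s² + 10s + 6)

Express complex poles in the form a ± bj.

Discriminant = 10² - 4×10×6 = 100 - 240 = -140 < 0, so the poles are a complex conjugate pair s = (-10 ± j√140)/(2×10). Real part = -10/(2×10) = -10/20 = -0.5; imaginary part = ±√140/(2×10) ≈ 0.5916. Poles: s = -0.5 ± 0.5916j.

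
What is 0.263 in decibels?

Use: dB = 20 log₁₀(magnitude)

dB = 20 log₁₀(0.263) = -11.6 dB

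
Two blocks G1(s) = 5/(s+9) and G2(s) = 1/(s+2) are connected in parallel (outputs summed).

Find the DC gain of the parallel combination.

Parallel: G_eq = G1 + G2. DC gain = G1(0) + G2(0) = 5/9 + 1/2 = 0.5556 + 0.5 = 1.0556.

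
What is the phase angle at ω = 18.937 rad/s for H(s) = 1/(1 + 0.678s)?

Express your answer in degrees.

Phase = -arctan(ωτ) = -arctan(18.937 × 0.678) = -85.5°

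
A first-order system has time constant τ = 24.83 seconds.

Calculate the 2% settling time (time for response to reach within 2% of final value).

For first-order system, 2% settling time ≈ 4τ = 4 × 24.83 = 99.32 s.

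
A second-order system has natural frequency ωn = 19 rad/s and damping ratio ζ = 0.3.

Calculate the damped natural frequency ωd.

ωd = ωn√(1 - ζ²) = 19√(1 - 0.3²) = 18.12 rad/s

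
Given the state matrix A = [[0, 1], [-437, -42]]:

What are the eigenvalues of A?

det(A - λI) = λ² - (-42)λ + 437 = (λ - (-19))(λ - (-23)). Eigenvalues: -19, -23.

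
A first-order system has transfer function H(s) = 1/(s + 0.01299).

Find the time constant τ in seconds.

For H(s) = 1/(s + 1/τ), the pole is at -1/τ = -0.01299, so τ = 1/0.01299 = 76.98 s.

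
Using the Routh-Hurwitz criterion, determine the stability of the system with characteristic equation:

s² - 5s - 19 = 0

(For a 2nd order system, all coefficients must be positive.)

Coefficients: 1, -5, -19. b=-5, c=-19 not positive, so system is unstable.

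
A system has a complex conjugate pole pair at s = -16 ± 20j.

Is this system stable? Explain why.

Real part of poles is -16 (< 0, left half-plane). Stable.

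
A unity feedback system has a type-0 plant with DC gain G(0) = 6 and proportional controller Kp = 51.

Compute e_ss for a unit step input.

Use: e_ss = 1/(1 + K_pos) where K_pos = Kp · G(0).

K_pos = Kp · G(0) = 51 × 6 = 306. e_ss = 1/(1 + 306) = 0.0033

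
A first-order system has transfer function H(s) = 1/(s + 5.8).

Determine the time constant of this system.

For H(s) = 1/(s + 1/τ), the pole is at -1/τ = -5.8, so τ = 1/5.8 = 0.1724 s.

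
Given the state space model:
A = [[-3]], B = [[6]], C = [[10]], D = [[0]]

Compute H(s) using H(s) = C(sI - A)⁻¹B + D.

(sI - A)⁻¹ = 1/(s + 3). H(s) = 10 × 6/(s + 3) + 0 = 60/(s + 3).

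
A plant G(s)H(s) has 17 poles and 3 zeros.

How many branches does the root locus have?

Root locus has n branches where n = number of poles = 17.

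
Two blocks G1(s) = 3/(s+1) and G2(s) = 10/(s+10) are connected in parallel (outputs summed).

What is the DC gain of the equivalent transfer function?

Parallel: G_eq = G1 + G2. DC gain = G1(0) + G2(0) = 3/1 + 10/10 = 3 + 1 = 4.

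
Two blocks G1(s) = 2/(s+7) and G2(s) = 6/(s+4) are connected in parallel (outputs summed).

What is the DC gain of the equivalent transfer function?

Parallel: G_eq = G1 + G2. DC gain = G1(0) + G2(0) = 2/7 + 6/4 = 0.2857 + 1.5 = 1.7857.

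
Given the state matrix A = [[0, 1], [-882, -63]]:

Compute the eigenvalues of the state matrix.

det(A - λI) = λ² - (-63)λ + 882 = (λ - (-21))(λ - (-42)). Eigenvalues: -21, -42.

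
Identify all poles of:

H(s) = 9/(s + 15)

Pole is where denominator = 0: s + 15 = 0, so s = -15.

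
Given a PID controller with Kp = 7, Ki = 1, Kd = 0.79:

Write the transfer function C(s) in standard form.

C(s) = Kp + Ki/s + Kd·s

Substituting values: C(s) = 7 + 1/s + 0.79s = (0.79s² + 7s + 1)/s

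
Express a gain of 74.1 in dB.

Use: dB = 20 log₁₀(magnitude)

dB = 20 log₁₀(74.1) = 37.4 dB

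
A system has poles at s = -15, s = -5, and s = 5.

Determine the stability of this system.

Pole(s) at s = 5 are not in the left half-plane. System is unstable.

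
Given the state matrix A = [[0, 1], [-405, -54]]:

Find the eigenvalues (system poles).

det(A - λI) = λ² - (-54)λ + 405 = (λ - (-9))(λ - (-45)). Eigenvalues: -9, -45.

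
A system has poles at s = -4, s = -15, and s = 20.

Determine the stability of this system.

Pole(s) at s = 20 are not in the left half-plane. System is unstable.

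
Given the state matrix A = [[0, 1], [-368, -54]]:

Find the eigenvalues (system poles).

det(A - λI) = λ² - (-54)λ + 368 = (λ - (-8))(λ - (-46)). Eigenvalues: -8, -46.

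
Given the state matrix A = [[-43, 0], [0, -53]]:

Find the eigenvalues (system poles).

For diagonal matrix, eigenvalues are diagonal entries: λ₁ = -43, λ₂ = -53.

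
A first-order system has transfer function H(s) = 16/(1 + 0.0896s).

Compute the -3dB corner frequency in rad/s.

Corner frequency = 1/τ = 1/0.0896 = 11.161 rad/s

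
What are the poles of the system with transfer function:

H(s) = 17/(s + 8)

Pole is where denominator = 0: s + 8 = 0, so s = -8.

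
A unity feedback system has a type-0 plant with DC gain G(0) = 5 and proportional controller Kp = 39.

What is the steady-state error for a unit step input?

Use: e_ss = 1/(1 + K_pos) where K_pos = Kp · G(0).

K_pos = Kp · G(0) = 39 × 5 = 195. e_ss = 1/(1 + 195) = 0.0051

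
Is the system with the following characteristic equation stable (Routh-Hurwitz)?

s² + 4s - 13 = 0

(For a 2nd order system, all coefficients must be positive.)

Coefficients: 1, 4, -13. c=-13 not positive, so system is unstable.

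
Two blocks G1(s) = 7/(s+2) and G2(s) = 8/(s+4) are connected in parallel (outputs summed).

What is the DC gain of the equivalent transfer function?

Parallel: G_eq = G1 + G2. DC gain = G1(0) + G2(0) = 7/2 + 8/4 = 3.5 + 2 = 5.5.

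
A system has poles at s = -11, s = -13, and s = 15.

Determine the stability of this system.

Pole(s) at s = 15 are not in the left half-plane. System is unstable.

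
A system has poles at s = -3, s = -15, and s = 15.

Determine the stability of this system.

Pole(s) at s = 15 are not in the left half-plane. System is unstable.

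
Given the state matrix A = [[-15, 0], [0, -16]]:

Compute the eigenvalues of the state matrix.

For diagonal matrix, eigenvalues are diagonal entries: λ₁ = -15, λ₂ = -16.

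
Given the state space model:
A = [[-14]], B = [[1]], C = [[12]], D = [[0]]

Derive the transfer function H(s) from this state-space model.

(sI - A)⁻¹ = 1/(s + 14). H(s) = 12 × 1/(s + 14) + 0 = 12/(s + 14).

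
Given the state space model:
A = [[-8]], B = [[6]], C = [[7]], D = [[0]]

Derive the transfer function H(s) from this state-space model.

(sI - A)⁻¹ = 1/(s + 8). H(s) = 7 × 6/(s + 8) + 0 = 42/(s + 8).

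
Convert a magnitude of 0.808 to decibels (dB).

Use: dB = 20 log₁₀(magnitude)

dB = 20 log₁₀(0.808) = -1.9 dB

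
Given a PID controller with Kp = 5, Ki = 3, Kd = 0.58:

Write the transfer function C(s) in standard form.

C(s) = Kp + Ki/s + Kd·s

Substituting values: C(s) = 5 + 3/s + 0.58s = (0.58s² + 5s + 3)/s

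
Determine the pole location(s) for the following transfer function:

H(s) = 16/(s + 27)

Pole is where denominator = 0: s + 27 = 0, so s = -27.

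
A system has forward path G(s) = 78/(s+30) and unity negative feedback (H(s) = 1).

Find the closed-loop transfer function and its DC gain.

T(s) = G/(1+GH) = [78/(s+30)] / [1 + 78/(s+30)] = 78/(s+30+78) = 78/(s+108). DC gain = 78/108 = 0.7222.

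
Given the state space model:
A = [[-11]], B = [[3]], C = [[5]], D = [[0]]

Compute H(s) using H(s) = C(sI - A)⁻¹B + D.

(sI - A)⁻¹ = 1/(s + 11). H(s) = 5 × 3/(s + 11) + 0 = 15/(s + 11).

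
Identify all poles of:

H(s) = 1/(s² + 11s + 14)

Discriminant = 11² - 4×1×14 = 121 - 56 = 65 > 0, so two distinct real poles. Using quadratic formula: s = (-11 ± √65)/(2×1) = (-11 ± √65)/2, with √65 ≈ 8.0623. s₁ ≈ -1.4689, s₂ ≈ -9.5311. Poles: s₁ = -1.4689, s₂ = -9.5311.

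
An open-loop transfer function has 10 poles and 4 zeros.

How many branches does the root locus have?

Root locus has n branches where n = number of poles = 10.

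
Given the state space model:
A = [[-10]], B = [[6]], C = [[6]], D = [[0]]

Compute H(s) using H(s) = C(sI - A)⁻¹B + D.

(sI - A)⁻¹ = 1/(s + 10). H(s) = 6 × 6/(s + 10) + 0 = 36/(s + 10).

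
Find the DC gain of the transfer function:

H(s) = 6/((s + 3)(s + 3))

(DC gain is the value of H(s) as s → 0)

DC gain = H(0) = 6/(3 × 3) = 6/9 = 0.6667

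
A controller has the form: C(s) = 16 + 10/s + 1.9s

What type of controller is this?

This is a Proportional-Integral-Derivative (PID) controller.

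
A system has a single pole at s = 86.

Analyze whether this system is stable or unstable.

Pole at s = 86 is in the right half-plane. Unstable.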